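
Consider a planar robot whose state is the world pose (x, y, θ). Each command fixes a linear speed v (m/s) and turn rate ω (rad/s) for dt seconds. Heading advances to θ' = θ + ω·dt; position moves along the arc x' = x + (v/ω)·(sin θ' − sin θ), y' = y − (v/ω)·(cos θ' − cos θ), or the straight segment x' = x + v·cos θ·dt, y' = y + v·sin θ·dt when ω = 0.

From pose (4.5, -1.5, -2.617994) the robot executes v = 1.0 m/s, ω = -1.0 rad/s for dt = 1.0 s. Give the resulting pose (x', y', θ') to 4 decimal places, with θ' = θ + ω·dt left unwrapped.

(3.5414, -1.5226, -3.6180)

θ' = -2.6180 + -1.0·1.0 = -3.6180
R = v/ω = 1.0/-1.0 = -1.0000
x' = 4.5 + -1.0000·(sin -3.6180 − sin -2.6180) = 3.5414
y' = -1.5 − -1.0000·(cos -3.6180 − cos -2.6180) = -1.5226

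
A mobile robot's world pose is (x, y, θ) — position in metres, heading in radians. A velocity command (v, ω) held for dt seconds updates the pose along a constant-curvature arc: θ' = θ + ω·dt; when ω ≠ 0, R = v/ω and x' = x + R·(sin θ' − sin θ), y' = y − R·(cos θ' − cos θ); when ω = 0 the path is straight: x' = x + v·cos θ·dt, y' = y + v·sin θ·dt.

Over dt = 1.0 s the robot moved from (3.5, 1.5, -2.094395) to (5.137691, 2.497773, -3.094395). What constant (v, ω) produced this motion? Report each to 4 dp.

Δθ = -3.094395 − -2.094395 = -1.000000
ω = Δθ/dt = -1.000000/1.0 = -1.0000
R = Δx/(sin θ' − sin θ) = 2.0000
v = R·ω = 2.0000·-1.0000 = -2.0000

v = -2.0000, ω = -1.0000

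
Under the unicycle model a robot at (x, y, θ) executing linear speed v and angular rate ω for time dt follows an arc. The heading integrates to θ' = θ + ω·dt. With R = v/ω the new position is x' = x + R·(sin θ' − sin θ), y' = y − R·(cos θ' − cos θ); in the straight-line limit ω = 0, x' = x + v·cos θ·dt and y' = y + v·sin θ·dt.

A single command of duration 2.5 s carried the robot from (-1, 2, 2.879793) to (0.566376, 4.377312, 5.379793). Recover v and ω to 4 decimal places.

v = -1.5000, ω = 1.0000

Δθ = 5.379793 − 2.879793 = 2.500000
ω = Δθ/dt = 2.500000/2.5 = 1.0000
R = −Δy/(cos θ' − cos θ) = -1.5000
v = R·ω = -1.5000·1.0000 = -1.5000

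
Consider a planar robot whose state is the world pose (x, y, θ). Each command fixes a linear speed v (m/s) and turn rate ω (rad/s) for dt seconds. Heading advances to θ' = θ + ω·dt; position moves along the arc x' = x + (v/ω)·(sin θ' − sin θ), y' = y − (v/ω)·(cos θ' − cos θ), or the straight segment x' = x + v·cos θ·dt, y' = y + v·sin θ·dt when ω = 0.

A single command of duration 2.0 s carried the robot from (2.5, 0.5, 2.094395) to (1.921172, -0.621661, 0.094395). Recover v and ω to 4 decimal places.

Δθ = 0.094395 − 2.094395 = -2.000000
ω = Δθ/dt = -2.000000/2.0 = -1.0000
R = −Δy/(cos θ' − cos θ) = 0.7500
v = R·ω = 0.7500·-1.0000 = -0.7500

v = -0.7500, ω = -1.0000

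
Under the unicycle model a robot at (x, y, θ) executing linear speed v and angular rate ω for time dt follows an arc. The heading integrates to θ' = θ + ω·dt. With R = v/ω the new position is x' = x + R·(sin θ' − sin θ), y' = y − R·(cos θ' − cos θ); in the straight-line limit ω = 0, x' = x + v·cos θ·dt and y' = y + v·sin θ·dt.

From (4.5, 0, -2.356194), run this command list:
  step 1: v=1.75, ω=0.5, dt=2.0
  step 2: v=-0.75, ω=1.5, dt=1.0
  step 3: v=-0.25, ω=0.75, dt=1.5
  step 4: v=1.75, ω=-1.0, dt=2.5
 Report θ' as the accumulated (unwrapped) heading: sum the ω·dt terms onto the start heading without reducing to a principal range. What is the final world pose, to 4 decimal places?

(6.0454, -3.0002, -1.2312)

step 1: θ'=-1.3562 (R=3.5000) → pose (3.5552, -3.2202, -1.3562)
step 2: θ'=0.1438 (R=-0.5000) → pose (2.9950, -2.8319, 0.1438)
step 3: θ'=1.2688 (R=-0.3333) → pose (2.7245, -3.0626, 1.2688)
step 4: θ'=-1.2312 (R=-1.7500) → pose (6.0454, -3.0002, -1.2312)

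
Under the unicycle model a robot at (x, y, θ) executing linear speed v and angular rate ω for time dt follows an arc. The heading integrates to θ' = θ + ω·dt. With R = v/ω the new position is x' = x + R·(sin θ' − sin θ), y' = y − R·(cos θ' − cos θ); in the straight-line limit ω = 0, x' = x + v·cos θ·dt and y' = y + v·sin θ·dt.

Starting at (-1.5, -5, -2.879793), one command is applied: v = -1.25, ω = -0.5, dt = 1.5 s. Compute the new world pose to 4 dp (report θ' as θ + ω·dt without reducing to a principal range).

(0.3196, -5.2069, -3.6298)

θ' = -2.8798 + -0.5·1.5 = -3.6298
R = v/ω = -1.25/-0.5 = 2.5000
x' = -1.5 + 2.5000·(sin -3.6298 − sin -2.8798) = 0.3196
y' = -5 − 2.5000·(cos -3.6298 − cos -2.8798) = -5.2069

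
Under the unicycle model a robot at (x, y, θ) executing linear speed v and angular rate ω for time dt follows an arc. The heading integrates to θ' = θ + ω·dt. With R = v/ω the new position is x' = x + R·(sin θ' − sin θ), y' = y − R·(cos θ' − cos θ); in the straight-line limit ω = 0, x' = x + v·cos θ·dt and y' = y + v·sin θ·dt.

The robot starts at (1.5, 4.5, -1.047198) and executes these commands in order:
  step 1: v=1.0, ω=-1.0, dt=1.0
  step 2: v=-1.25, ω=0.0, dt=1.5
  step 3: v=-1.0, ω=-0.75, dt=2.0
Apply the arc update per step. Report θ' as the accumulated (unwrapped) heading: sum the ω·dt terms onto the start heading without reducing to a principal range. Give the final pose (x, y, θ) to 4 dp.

step 1: θ'=-2.0472 (R=-1.0000) → pose (1.5226, 3.5414, -2.0472)
step 2: θ'=-2.0472 (straight) → pose (2.3825, 5.2076, -2.0472)
step 3: θ'=-3.5472 (R=1.3333) → pose (4.0934, 5.8213, -3.5472)

(4.0934, 5.8213, -3.5472)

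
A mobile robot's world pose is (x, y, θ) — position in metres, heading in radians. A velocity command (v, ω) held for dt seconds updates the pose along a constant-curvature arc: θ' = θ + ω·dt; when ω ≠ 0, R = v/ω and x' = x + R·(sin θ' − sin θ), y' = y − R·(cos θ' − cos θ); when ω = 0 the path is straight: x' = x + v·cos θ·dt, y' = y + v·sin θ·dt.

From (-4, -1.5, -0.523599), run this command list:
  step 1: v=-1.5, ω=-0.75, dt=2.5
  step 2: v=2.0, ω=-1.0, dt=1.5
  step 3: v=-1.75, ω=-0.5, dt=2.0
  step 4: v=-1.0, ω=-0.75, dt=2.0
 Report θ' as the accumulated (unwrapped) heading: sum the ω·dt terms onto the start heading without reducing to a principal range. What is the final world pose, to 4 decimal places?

(-7.5074, -2.5457, -6.3986)

step 1: θ'=-2.3986 (R=2.0000) → pose (-4.3530, 1.7049, -2.3986)
step 2: θ'=-3.8986 (R=-2.0000) → pose (-7.0795, 1.7240, -3.8986)
step 3: θ'=-4.8986 (R=3.5000) → pose (-6.0436, -1.4681, -4.8986)
step 4: θ'=-6.3986 (R=1.3333) → pose (-7.5074, -2.5457, -6.3986)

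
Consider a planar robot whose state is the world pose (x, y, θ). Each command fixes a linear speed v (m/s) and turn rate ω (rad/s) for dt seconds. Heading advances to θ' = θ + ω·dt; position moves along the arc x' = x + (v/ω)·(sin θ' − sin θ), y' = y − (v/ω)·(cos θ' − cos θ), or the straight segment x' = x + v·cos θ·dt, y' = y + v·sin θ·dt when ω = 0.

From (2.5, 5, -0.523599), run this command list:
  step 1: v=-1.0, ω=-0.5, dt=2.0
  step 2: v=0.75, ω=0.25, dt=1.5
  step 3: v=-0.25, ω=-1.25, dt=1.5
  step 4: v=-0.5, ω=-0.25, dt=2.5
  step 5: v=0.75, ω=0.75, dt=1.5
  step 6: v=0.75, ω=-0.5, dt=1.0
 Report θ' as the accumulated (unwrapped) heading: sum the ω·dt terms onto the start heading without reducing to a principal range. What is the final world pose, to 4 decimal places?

step 1: θ'=-1.5236 (R=2.0000) → pose (1.5022, 6.6377, -1.5236)
step 2: θ'=-1.1486 (R=3.0000) → pose (1.7623, 5.5499, -1.1486)
step 3: θ'=-3.0236 (R=0.2000) → pose (1.9212, 5.8305, -3.0236)
step 4: θ'=-3.6486 (R=2.0000) → pose (3.1278, 5.5928, -3.6486)
step 5: θ'=-2.5236 (R=1.0000) → pose (2.0628, 5.5336, -2.5236)
step 6: θ'=-3.0236 (R=-1.5000) → pose (1.3703, 5.2666, -3.0236)

(1.3703, 5.2666, -3.0236)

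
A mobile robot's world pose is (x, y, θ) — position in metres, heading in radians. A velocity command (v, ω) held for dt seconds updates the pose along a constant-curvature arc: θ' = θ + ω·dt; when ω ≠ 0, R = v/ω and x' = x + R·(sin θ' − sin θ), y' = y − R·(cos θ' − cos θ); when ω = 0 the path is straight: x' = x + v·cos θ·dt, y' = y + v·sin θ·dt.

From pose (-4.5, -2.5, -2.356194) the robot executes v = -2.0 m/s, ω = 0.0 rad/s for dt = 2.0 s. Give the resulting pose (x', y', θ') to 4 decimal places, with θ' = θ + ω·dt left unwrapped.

θ' = -2.3562 + 0.0·2.0 = -2.3562
ω = 0 → straight: x' = -4.5 + -2.0·cos(-2.3562)·2.0 = -1.6716
y' = -2.5 + -2.0·sin(-2.3562)·2.0 = 0.3284

(-1.6716, 0.3284, -2.3562)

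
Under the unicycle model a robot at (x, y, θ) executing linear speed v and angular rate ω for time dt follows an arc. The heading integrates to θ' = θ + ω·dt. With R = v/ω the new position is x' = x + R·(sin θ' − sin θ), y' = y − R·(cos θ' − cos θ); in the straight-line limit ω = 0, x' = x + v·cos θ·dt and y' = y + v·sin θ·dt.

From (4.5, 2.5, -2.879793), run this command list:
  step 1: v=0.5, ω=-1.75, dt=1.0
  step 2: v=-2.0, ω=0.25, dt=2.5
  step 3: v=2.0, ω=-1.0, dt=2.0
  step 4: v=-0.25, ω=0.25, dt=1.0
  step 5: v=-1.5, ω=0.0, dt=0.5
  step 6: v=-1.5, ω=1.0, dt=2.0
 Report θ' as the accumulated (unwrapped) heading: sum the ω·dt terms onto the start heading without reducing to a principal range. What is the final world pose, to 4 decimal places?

step 1: θ'=-4.6298 (R=-0.2857) → pose (4.1413, 2.7524, -4.6298)
step 2: θ'=-4.0048 (R=-8.0000) → pose (6.0346, -1.7876, -4.0048)
step 3: θ'=-6.0048 (R=-2.0000) → pose (7.0049, 1.4354, -6.0048)
step 4: θ'=-5.7548 (R=-1.0000) → pose (6.7755, 1.3375, -5.7548)
step 5: θ'=-5.7548 (straight) → pose (6.1278, 0.9594, -5.7548)
step 6: θ'=-3.7548 (R=-1.5000) → pose (6.0208, -1.5628, -3.7548)

(6.0208, -1.5628, -3.7548)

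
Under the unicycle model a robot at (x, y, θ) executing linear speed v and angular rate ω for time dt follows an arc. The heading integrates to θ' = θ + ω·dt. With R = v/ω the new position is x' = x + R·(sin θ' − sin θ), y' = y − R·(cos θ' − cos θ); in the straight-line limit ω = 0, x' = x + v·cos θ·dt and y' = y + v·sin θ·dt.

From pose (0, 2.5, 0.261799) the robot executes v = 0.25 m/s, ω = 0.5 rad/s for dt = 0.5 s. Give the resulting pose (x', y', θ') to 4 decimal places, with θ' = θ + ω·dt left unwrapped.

(0.1155, 2.5470, 0.5118)

θ' = 0.2618 + 0.5·0.5 = 0.5118
R = v/ω = 0.25/0.5 = 0.5000
x' = 0 + 0.5000·(sin 0.5118 − sin 0.2618) = 0.1155
y' = 2.5 − 0.5000·(cos 0.5118 − cos 0.2618) = 2.5470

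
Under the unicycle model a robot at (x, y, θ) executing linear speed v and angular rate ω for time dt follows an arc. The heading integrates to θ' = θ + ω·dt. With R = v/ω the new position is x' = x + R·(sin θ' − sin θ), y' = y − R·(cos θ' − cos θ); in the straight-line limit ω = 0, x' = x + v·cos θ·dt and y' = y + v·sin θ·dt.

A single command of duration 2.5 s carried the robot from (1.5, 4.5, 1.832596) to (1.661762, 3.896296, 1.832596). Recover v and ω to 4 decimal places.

Δθ = 1.832596 − 1.832596 = 0.000000
ω = Δθ/dt = 0.000000/2.5 = 0.0000
ω = 0 → v = (Δx·cos θ + Δy·sin θ)/dt = -0.2500

v = -0.2500, ω = 0.0000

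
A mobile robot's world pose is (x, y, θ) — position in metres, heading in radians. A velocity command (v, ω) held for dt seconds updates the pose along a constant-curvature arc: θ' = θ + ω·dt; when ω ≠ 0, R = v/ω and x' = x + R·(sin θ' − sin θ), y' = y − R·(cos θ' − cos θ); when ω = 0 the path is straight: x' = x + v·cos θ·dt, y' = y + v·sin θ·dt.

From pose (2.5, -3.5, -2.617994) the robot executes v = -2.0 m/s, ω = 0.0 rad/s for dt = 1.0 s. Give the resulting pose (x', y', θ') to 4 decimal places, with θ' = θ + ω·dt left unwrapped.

θ' = -2.6180 + 0.0·1.0 = -2.6180
ω = 0 → straight: x' = 2.5 + -2.0·cos(-2.6180)·1.0 = 4.2321
y' = -3.5 + -2.0·sin(-2.6180)·1.0 = -2.5000

(4.2321, -2.5000, -2.6180)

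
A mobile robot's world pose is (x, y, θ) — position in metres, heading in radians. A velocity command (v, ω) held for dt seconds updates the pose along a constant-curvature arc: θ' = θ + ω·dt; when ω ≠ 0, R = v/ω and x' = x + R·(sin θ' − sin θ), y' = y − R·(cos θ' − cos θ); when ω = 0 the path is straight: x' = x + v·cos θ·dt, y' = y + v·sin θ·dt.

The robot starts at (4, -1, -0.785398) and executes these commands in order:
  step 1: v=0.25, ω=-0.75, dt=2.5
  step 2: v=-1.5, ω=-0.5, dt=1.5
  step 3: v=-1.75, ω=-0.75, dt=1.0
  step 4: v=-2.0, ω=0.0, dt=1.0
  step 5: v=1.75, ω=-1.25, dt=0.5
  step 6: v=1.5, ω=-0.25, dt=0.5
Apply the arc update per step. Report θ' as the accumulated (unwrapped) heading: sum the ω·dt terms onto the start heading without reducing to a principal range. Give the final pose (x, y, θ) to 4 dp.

step 1: θ'=-2.6604 (R=-0.3333) → pose (3.9186, -1.5312, -2.6604)
step 2: θ'=-3.4104 (R=3.0000) → pose (6.1038, -1.2982, -3.4104)
step 3: θ'=-4.1604 (R=2.3333) → pose (7.4709, -2.3242, -4.1604)
step 4: θ'=-4.1604 (straight) → pose (8.5197, -4.0272, -4.1604)
step 5: θ'=-4.7854 (R=-1.4000) → pose (8.3155, -3.1909, -4.7854)
step 6: θ'=-4.9104 (R=-6.0000) → pose (8.4168, -2.4483, -4.9104)

(8.4168, -2.4483, -4.9104)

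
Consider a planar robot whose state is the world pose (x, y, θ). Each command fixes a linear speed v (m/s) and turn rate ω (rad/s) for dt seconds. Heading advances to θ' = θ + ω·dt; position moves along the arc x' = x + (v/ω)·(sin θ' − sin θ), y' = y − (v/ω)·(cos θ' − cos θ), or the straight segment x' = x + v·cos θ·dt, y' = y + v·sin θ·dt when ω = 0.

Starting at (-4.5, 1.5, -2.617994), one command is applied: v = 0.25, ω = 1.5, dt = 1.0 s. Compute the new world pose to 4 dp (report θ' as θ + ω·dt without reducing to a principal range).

(-4.5665, 1.2827, -1.1180)

θ' = -2.6180 + 1.5·1.0 = -1.1180
R = v/ω = 0.25/1.5 = 0.1667
x' = -4.5 + 0.1667·(sin -1.1180 − sin -2.6180) = -4.5665
y' = 1.5 − 0.1667·(cos -1.1180 − cos -2.6180) = 1.2827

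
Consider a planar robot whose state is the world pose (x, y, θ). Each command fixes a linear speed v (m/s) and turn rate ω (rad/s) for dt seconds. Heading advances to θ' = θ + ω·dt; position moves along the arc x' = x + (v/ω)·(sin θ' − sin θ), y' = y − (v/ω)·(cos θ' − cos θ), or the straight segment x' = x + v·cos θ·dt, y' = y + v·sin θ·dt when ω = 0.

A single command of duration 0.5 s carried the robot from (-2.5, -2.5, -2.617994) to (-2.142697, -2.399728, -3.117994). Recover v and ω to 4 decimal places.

v = -0.7500, ω = -1.0000

Δθ = -3.117994 − -2.617994 = -0.500000
ω = Δθ/dt = -0.500000/0.5 = -1.0000
R = Δx/(sin θ' − sin θ) = 0.7500
v = R·ω = 0.7500·-1.0000 = -0.7500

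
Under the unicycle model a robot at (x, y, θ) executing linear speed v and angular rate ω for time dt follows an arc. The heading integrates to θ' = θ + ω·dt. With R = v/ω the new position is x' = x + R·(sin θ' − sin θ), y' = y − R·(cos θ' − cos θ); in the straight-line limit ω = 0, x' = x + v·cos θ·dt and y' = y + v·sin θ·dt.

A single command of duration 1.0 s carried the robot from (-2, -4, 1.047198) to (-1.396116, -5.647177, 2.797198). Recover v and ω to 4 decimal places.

v = -2.0000, ω = 1.7500

Δθ = 2.797198 − 1.047198 = 1.750000
ω = Δθ/dt = 1.750000/1.0 = 1.7500
R = −Δy/(cos θ' − cos θ) = -1.1429
v = R·ω = -1.1429·1.7500 = -2.0000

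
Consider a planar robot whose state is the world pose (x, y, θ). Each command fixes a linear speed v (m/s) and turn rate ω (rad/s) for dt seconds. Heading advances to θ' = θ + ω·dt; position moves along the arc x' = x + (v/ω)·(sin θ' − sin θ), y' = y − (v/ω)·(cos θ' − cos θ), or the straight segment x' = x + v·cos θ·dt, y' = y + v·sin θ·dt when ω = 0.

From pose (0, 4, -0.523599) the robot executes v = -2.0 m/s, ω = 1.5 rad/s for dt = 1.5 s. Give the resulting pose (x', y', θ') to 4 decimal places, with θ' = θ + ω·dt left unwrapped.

θ' = -0.5236 + 1.5·1.5 = 1.7264
R = v/ω = -2.0/1.5 = -1.3333
x' = 0 + -1.3333·(sin 1.7264 − sin -0.5236) = -1.9839
y' = 4 − -1.3333·(cos 1.7264 − cos -0.5236) = 2.6387

(-1.9839, 2.6387, 1.7264)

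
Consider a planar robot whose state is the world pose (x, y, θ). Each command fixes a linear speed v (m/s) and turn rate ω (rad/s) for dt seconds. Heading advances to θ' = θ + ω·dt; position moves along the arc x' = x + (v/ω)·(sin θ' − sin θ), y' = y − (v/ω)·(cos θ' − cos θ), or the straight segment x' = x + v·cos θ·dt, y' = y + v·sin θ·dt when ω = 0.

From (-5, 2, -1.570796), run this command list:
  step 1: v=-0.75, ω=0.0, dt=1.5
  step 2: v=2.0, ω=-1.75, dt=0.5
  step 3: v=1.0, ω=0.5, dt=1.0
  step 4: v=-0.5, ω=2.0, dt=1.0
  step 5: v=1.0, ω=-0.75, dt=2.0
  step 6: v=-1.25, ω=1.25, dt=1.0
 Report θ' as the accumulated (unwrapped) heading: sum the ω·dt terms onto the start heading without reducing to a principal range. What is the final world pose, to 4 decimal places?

(-5.6380, 1.4775, -0.1958)

step 1: θ'=-1.5708 (straight) → pose (-5.0000, 3.1250, -1.5708)
step 2: θ'=-2.4458 (R=-1.1429) → pose (-5.4103, 2.2478, -2.4458)
step 3: θ'=-1.9458 (R=2.0000) → pose (-5.9893, 1.4453, -1.9458)
step 4: θ'=0.0542 (R=-0.2500) → pose (-6.2355, 1.7865, 0.0542)
step 5: θ'=-1.4458 (R=-1.3333) → pose (-4.8403, 0.6213, -1.4458)
step 6: θ'=-0.1958 (R=-1.0000) → pose (-5.6380, 1.4775, -0.1958)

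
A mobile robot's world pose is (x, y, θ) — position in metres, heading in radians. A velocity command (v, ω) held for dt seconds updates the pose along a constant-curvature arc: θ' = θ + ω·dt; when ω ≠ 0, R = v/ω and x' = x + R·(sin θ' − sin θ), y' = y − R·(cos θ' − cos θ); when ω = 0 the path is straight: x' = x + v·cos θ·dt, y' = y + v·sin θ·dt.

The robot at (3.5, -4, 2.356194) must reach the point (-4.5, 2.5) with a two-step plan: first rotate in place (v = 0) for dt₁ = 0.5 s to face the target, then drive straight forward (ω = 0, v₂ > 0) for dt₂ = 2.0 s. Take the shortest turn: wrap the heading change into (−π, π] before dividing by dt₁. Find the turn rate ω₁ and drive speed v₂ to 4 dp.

heading to target = atan2(2.5−-4, -4.5−3.5) = 2.4593
Δθ = wrap(2.4593 − 2.3562) = 0.1031; ω₁ = Δθ/dt₁ = 0.2062
distance = √((-4.5−3.5)² + (2.5−-4)²) = 10.3078; v₂ = distance/dt₂ = 5.1539

ω₁ = 0.2062, v₂ = 5.1539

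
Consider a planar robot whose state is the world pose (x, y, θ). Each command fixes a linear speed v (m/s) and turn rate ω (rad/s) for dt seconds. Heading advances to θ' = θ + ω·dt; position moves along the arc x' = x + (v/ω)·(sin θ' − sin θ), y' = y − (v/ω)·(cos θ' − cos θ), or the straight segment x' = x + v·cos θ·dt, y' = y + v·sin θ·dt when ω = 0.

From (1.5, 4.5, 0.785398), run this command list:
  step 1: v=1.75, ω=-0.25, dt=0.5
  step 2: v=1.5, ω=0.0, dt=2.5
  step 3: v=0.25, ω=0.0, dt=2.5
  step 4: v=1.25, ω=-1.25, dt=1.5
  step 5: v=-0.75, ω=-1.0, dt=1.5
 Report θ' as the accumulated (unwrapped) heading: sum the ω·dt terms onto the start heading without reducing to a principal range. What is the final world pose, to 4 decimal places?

step 1: θ'=0.6604 (R=-7.0000) → pose (2.1557, 5.0785, 0.6604)
step 2: θ'=0.6604 (straight) → pose (5.1173, 7.3789, 0.6604)
step 3: θ'=0.6604 (straight) → pose (5.6109, 7.7623, 0.6604)
step 4: θ'=-1.2146 (R=-1.0000) → pose (7.1615, 7.3212, -1.2146)
step 5: θ'=-2.7146 (R=0.7500) → pose (7.5539, 8.2654, -2.7146)

(7.5539, 8.2654, -2.7146)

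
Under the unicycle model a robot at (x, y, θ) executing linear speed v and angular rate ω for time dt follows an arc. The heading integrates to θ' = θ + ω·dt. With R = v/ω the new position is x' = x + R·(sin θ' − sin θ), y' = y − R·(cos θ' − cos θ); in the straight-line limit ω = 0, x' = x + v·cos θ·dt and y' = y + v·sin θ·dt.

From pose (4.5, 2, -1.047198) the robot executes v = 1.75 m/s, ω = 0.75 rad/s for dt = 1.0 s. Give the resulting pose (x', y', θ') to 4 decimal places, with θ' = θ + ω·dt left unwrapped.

θ' = -1.0472 + 0.75·1.0 = -0.2972
R = v/ω = 1.75/0.75 = 2.3333
x' = 4.5 + 2.3333·(sin -0.2972 − sin -1.0472) = 5.8374
y' = 2 − 2.3333·(cos -0.2972 − cos -1.0472) = 0.9356

(5.8374, 0.9356, -0.2972)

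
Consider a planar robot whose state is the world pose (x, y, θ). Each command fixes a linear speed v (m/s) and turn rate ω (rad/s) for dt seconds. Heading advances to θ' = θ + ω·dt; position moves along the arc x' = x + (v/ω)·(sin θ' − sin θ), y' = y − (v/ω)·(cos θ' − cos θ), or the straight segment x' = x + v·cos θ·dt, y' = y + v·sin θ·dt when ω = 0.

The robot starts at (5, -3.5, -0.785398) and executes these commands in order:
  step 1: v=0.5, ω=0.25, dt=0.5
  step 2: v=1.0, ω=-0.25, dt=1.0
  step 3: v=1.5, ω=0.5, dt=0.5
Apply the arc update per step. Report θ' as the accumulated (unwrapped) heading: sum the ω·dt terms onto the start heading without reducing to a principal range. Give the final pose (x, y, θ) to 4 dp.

step 1: θ'=-0.6604 (R=2.0000) → pose (5.1874, -3.6653, -0.6604)
step 2: θ'=-0.9104 (R=-4.0000) → pose (5.8926, -4.3705, -0.9104)
step 3: θ'=-0.6604 (R=3.0000) → pose (6.4216, -4.8995, -0.6604)

(6.4216, -4.8995, -0.6604)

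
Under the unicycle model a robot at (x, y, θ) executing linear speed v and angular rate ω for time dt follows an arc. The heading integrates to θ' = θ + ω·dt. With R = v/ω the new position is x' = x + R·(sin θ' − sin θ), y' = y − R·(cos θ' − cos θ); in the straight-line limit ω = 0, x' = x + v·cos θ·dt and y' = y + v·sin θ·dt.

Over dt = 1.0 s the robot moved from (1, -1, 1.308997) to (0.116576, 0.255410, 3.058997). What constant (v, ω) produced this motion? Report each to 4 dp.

Δθ = 3.058997 − 1.308997 = 1.750000
ω = Δθ/dt = 1.750000/1.0 = 1.7500
R = −Δy/(cos θ' − cos θ) = 1.0000
v = R·ω = 1.0000·1.7500 = 1.7500

v = 1.7500, ω = 1.7500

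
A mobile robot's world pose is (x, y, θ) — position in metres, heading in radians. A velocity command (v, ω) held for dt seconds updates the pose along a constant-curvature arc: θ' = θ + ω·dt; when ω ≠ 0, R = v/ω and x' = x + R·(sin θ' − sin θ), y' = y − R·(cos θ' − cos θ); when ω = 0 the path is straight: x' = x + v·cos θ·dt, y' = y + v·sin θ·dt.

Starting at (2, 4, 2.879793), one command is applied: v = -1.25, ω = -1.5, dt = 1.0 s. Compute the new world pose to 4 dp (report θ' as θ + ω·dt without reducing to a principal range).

θ' = 2.8798 + -1.5·1.0 = 1.3798
R = v/ω = -1.25/-1.5 = 0.8333
x' = 2 + 0.8333·(sin 1.3798 − sin 2.8798) = 2.6025
y' = 4 − 0.8333·(cos 1.3798 − cos 2.8798) = 3.0369

(2.6025, 3.0369, 1.3798)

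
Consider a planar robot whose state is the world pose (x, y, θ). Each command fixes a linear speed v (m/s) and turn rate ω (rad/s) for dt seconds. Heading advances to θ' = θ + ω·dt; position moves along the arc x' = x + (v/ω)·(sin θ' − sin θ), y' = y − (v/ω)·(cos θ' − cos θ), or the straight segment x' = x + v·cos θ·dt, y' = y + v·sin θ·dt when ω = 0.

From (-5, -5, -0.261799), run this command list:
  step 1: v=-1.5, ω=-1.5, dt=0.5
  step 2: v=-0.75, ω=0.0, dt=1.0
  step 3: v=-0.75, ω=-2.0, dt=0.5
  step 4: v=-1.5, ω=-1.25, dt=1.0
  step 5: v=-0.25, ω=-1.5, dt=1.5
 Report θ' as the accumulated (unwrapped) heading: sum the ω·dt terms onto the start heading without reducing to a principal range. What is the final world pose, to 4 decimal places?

step 1: θ'=-1.0118 (R=1.0000) → pose (-5.5890, -4.5644, -1.0118)
step 2: θ'=-1.0118 (straight) → pose (-5.9867, -3.9286, -1.0118)
step 3: θ'=-2.0118 (R=0.3750) → pose (-6.0079, -3.5696, -2.0118)
step 4: θ'=-3.2618 (R=1.2000) → pose (-4.7788, -2.8905, -3.2618)
step 5: θ'=-5.5118 (R=0.1667) → pose (-4.6826, -3.1755, -5.5118)

(-4.6826, -3.1755, -5.5118)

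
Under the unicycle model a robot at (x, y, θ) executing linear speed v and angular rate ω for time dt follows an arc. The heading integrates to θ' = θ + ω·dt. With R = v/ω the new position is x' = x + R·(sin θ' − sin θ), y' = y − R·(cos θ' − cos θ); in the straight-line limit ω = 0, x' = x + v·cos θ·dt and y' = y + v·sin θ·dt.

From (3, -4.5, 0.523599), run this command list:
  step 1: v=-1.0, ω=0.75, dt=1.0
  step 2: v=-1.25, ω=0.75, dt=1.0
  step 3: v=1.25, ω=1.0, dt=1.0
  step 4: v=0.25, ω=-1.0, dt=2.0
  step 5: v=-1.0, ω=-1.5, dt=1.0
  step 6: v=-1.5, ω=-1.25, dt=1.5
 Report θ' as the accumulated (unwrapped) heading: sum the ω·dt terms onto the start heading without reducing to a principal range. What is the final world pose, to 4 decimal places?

(0.1484, -3.7434, -2.3514)

step 1: θ'=1.2736 (R=-1.3333) → pose (2.3918, -5.2642, 1.2736)
step 2: θ'=2.0236 (R=-1.6667) → pose (2.4867, -6.4815, 2.0236)
step 3: θ'=3.0236 (R=1.2500) → pose (1.5098, -5.7870, 3.0236)
step 4: θ'=1.0236 (R=-0.2500) → pose (1.3257, -5.4087, 1.0236)
step 5: θ'=-0.4764 (R=0.6667) → pose (0.4507, -5.6542, -0.4764)
step 6: θ'=-2.3514 (R=1.2000) → pose (0.1484, -3.7434, -2.3514)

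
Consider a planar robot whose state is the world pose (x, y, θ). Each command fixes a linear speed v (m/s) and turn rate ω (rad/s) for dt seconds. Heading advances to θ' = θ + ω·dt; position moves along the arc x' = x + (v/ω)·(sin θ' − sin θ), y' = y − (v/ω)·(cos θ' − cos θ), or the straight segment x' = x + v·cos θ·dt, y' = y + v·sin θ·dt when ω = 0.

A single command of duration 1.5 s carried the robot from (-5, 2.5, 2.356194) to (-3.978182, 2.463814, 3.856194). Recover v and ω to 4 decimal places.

Δθ = 3.856194 − 2.356194 = 1.500000
ω = Δθ/dt = 1.500000/1.5 = 1.0000
R = Δx/(sin θ' − sin θ) = -0.7500
v = R·ω = -0.7500·1.0000 = -0.7500

v = -0.7500, ω = 1.0000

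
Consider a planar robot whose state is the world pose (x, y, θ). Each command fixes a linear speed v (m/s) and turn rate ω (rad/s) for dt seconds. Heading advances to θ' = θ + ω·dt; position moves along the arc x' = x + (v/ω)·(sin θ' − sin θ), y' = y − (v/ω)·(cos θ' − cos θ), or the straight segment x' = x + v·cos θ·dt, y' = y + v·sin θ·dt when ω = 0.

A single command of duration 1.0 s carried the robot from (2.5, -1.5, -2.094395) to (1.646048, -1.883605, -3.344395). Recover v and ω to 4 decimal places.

v = 1.0000, ω = -1.2500

Δθ = -3.344395 − -2.094395 = -1.250000
ω = Δθ/dt = -1.250000/1.0 = -1.2500
R = Δx/(sin θ' − sin θ) = -0.8000
v = R·ω = -0.8000·-1.2500 = 1.0000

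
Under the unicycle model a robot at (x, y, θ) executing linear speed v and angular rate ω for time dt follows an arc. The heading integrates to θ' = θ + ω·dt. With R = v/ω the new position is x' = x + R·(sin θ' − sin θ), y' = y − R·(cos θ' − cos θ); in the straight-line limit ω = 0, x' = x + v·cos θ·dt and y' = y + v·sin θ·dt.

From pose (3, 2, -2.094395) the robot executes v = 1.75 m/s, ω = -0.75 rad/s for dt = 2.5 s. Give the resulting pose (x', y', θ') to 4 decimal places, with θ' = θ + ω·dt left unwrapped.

(-0.7391, 1.5882, -3.9694)

θ' = -2.0944 + -0.75·2.5 = -3.9694
R = v/ω = 1.75/-0.75 = -2.3333
x' = 3 + -2.3333·(sin -3.9694 − sin -2.0944) = -0.7391
y' = 2 − -2.3333·(cos -3.9694 − cos -2.0944) = 1.5882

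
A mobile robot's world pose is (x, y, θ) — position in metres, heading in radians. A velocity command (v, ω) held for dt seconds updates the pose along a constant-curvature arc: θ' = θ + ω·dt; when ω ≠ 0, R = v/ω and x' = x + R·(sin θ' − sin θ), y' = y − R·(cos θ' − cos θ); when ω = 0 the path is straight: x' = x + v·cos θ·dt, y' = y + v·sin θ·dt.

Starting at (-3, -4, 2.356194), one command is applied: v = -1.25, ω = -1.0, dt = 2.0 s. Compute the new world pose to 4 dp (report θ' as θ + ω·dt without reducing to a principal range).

(-3.4480, -6.0554, 0.3562)

θ' = 2.3562 + -1.0·2.0 = 0.3562
R = v/ω = -1.25/-1.0 = 1.2500
x' = -3 + 1.2500·(sin 0.3562 − sin 2.3562) = -3.4480
y' = -4 − 1.2500·(cos 0.3562 − cos 2.3562) = -6.0554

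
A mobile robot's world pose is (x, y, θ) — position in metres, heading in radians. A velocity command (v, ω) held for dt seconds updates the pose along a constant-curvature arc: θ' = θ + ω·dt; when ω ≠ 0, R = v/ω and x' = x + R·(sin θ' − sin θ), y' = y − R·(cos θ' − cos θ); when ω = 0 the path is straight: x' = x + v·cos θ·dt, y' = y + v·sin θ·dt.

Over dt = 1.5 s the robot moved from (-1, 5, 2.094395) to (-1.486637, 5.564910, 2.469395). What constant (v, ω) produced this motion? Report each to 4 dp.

v = 0.5000, ω = 0.2500

Δθ = 2.469395 − 2.094395 = 0.375000
ω = Δθ/dt = 0.375000/1.5 = 0.2500
R = −Δy/(cos θ' − cos θ) = 2.0000
v = R·ω = 2.0000·0.2500 = 0.5000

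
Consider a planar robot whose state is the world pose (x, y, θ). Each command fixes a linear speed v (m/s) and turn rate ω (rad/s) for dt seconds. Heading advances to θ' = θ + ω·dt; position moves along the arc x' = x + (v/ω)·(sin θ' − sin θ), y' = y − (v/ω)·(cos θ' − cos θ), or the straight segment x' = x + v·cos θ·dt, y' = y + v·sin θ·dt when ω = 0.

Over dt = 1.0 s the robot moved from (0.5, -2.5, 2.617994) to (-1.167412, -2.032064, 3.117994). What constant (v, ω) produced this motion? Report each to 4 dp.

v = 1.7500, ω = 0.5000

Δθ = 3.117994 − 2.617994 = 0.500000
ω = Δθ/dt = 0.500000/1.0 = 0.5000
R = Δx/(sin θ' − sin θ) = 3.5000
v = R·ω = 3.5000·0.5000 = 1.7500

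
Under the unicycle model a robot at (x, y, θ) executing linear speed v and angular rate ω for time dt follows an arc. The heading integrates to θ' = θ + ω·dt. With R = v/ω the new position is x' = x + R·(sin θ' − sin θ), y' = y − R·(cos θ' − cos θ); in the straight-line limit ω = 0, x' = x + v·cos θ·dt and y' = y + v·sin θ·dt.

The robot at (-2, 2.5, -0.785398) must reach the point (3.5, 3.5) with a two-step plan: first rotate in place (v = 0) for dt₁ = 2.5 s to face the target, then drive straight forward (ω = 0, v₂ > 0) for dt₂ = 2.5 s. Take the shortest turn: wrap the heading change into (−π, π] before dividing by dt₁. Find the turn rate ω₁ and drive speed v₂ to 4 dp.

ω₁ = 0.3861, v₂ = 2.2361

heading to target = atan2(3.5−2.5, 3.5−-2) = 0.1799
Δθ = wrap(0.1799 − -0.7854) = 0.9653; ω₁ = Δθ/dt₁ = 0.3861
distance = √((3.5−-2)² + (3.5−2.5)²) = 5.5902; v₂ = distance/dt₂ = 2.2361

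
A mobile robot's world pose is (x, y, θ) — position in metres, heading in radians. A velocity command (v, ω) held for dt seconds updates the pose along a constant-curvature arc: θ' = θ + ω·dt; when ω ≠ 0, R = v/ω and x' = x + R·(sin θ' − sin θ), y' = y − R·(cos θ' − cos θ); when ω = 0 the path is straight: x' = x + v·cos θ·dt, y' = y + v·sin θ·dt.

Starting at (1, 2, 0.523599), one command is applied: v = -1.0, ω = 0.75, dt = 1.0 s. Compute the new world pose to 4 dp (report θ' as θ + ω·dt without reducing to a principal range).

(0.3918, 1.2358, 1.2736)

θ' = 0.5236 + 0.75·1.0 = 1.2736
R = v/ω = -1.0/0.75 = -1.3333
x' = 1 + -1.3333·(sin 1.2736 − sin 0.5236) = 0.3918
y' = 2 − -1.3333·(cos 1.2736 − cos 0.5236) = 1.2358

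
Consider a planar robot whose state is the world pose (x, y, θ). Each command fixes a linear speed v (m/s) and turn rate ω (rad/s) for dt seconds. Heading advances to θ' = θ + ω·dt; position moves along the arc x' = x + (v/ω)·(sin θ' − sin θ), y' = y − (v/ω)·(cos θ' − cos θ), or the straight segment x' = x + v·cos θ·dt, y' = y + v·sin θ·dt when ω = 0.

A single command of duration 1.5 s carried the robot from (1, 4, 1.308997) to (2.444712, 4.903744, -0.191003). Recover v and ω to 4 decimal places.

Δθ = -0.191003 − 1.308997 = -1.500000
ω = Δθ/dt = -1.500000/1.5 = -1.0000
R = Δx/(sin θ' − sin θ) = -1.2500
v = R·ω = -1.2500·-1.0000 = 1.2500

v = 1.2500, ω = -1.0000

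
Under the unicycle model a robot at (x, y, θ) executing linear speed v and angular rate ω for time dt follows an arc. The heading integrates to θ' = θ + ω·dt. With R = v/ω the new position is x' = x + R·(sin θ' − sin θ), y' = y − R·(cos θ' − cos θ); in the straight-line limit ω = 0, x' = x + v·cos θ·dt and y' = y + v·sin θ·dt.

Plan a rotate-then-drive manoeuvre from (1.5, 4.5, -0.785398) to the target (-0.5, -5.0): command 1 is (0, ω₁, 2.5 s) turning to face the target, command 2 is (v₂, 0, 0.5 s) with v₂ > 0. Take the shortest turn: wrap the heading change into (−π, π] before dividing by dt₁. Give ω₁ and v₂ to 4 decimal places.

heading to target = atan2(-5−4.5, -0.5−1.5) = -1.7783
Δθ = wrap(-1.7783 − -0.7854) = -0.9929; ω₁ = Δθ/dt₁ = -0.3972
distance = √((-0.5−1.5)² + (-5−4.5)²) = 9.7082; v₂ = distance/dt₂ = 19.4165

ω₁ = -0.3972, v₂ = 19.4165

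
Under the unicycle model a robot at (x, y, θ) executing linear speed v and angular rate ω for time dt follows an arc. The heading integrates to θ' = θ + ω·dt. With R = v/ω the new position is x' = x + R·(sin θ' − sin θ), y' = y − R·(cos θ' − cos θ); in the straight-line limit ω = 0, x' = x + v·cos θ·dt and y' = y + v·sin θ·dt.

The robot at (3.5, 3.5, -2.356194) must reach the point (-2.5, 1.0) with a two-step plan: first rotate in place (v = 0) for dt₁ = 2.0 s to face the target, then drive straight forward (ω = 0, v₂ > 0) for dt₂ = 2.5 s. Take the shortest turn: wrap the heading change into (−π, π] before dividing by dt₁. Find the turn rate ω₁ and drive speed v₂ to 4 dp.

ω₁ = -0.1953, v₂ = 2.6000

heading to target = atan2(1−3.5, -2.5−3.5) = -2.7468
Δθ = wrap(-2.7468 − -2.3562) = -0.3906; ω₁ = Δθ/dt₁ = -0.1953
distance = √((-2.5−3.5)² + (1−3.5)²) = 6.5000; v₂ = distance/dt₂ = 2.6000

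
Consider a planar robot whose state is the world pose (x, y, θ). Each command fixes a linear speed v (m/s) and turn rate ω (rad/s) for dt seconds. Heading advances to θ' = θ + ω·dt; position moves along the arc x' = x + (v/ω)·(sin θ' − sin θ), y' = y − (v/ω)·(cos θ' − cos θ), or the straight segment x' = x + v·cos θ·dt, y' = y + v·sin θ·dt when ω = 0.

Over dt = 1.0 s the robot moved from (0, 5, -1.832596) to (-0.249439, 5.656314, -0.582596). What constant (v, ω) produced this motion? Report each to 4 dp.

v = -0.7500, ω = 1.2500

Δθ = -0.582596 − -1.832596 = 1.250000
ω = Δθ/dt = 1.250000/1.0 = 1.2500
R = −Δy/(cos θ' − cos θ) = -0.6000
v = R·ω = -0.6000·1.2500 = -0.7500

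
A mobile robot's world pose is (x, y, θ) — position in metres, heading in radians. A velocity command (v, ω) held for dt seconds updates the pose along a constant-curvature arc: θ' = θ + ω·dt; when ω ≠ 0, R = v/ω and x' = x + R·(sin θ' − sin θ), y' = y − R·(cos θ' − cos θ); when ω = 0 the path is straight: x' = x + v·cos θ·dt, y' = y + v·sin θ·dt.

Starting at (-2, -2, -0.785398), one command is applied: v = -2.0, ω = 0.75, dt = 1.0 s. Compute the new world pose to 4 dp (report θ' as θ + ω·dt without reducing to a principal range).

θ' = -0.7854 + 0.75·1.0 = -0.0354
R = v/ω = -2.0/0.75 = -2.6667
x' = -2 + -2.6667·(sin -0.0354 − sin -0.7854) = -3.7912
y' = -2 − -2.6667·(cos -0.0354 − cos -0.7854) = -1.2206

(-3.7912, -1.2206, -0.0354)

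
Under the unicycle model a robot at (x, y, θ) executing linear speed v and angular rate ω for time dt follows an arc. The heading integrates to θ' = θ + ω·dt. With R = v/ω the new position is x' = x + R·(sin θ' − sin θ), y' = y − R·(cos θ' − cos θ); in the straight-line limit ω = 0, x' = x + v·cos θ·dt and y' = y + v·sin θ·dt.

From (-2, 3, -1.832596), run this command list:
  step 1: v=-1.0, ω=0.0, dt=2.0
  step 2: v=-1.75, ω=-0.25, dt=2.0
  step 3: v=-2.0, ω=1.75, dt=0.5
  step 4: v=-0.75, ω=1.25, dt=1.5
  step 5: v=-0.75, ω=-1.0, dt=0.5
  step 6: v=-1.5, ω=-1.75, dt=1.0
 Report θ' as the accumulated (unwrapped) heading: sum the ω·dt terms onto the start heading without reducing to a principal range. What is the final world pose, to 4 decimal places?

step 1: θ'=-1.8326 (straight) → pose (-1.4824, 4.9319, -1.8326)
step 2: θ'=-2.3326 (R=7.0000) → pose (0.2140, 7.9517, -2.3326)
step 3: θ'=-1.4576 (R=-1.1429) → pose (0.5225, 8.8696, -1.4576)
step 4: θ'=0.4174 (R=-0.6000) → pose (-0.3169, 9.3503, 0.4174)
step 5: θ'=-0.0826 (R=0.7500) → pose (-0.6828, 9.2885, -0.0826)
step 6: θ'=-1.8326 (R=0.8571) → pose (-1.4400, 10.3646, -1.8326)

(-1.4400, 10.3646, -1.8326)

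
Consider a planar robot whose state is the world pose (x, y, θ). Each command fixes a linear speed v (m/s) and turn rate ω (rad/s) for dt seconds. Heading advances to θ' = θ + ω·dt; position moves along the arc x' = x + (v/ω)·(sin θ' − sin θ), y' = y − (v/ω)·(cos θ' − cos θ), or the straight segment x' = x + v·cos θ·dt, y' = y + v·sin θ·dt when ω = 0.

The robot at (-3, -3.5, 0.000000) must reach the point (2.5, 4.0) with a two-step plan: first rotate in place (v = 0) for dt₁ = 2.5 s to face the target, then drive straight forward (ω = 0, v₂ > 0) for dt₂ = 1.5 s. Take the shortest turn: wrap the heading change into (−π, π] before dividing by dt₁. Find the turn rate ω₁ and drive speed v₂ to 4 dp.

heading to target = atan2(4−-3.5, 2.5−-3) = 0.9380
Δθ = wrap(0.9380 − 0.0000) = 0.9380; ω₁ = Δθ/dt₁ = 0.3752
distance = √((2.5−-3)² + (4−-3.5)²) = 9.3005; v₂ = distance/dt₂ = 6.2004

ω₁ = 0.3752, v₂ = 6.2004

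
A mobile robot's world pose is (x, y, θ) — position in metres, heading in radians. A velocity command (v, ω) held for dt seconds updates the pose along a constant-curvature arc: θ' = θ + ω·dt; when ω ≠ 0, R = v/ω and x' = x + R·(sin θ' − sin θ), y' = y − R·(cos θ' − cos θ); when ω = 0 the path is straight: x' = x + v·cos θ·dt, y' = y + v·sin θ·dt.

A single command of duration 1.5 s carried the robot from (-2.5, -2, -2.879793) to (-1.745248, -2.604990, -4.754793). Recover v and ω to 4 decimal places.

Δθ = -4.754793 − -2.879793 = -1.875000
ω = Δθ/dt = -1.875000/1.5 = -1.2500
R = Δx/(sin θ' − sin θ) = 0.6000
v = R·ω = 0.6000·-1.2500 = -0.7500

v = -0.7500, ω = -1.2500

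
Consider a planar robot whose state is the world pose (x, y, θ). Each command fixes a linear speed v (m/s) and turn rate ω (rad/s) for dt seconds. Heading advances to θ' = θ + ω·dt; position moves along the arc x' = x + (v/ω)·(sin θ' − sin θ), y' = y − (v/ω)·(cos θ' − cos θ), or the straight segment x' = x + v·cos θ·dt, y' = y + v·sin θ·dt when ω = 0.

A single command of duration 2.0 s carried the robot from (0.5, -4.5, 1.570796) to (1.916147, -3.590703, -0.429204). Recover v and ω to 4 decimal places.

Δθ = -0.429204 − 1.570796 = -2.000000
ω = Δθ/dt = -2.000000/2.0 = -1.0000
R = Δx/(sin θ' − sin θ) = -1.0000
v = R·ω = -1.0000·-1.0000 = 1.0000

v = 1.0000, ω = -1.0000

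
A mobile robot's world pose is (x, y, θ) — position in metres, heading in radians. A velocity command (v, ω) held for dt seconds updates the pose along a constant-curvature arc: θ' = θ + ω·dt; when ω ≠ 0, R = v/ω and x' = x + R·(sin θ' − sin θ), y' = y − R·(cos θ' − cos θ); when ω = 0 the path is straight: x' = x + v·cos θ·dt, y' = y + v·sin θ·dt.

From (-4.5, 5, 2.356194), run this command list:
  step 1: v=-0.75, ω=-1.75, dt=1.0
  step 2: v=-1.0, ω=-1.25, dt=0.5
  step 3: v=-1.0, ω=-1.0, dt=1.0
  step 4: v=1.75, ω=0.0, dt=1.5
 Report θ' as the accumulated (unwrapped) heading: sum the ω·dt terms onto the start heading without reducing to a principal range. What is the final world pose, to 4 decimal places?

(-4.4859, 2.4426, -1.0188)

step 1: θ'=0.6062 (R=0.4286) → pose (-4.5589, 4.3447, 0.6062)
step 2: θ'=-0.0188 (R=0.8000) → pose (-5.0297, 4.2023, -0.0188)
step 3: θ'=-1.0188 (R=1.0000) → pose (-5.8624, 4.6778, -1.0188)
step 4: θ'=-1.0188 (straight) → pose (-4.4859, 2.4426, -1.0188)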